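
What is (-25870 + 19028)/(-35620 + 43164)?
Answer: -3421/3772 ≈ -0.90695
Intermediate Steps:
(-25870 + 19028)/(-35620 + 43164) = -6842/7544 = -6842*1/7544 = -3421/3772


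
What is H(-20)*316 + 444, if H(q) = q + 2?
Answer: -5244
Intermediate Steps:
H(q) = 2 + q
H(-20)*316 + 444 = (2 - 20)*316 + 444 = -18*316 + 444 = -5688 + 444 = -5244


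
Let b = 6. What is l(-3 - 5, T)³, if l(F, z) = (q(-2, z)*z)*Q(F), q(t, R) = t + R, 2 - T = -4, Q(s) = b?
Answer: 2985984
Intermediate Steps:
Q(s) = 6
T = 6 (T = 2 - 1*(-4) = 2 + 4 = 6)
q(t, R) = R + t
l(F, z) = 6*z*(-2 + z) (l(F, z) = ((z - 2)*z)*6 = ((-2 + z)*z)*6 = (z*(-2 + z))*6 = 6*z*(-2 + z))
l(-3 - 5, T)³ = (6*6*(-2 + 6))³ = (6*6*4)³ = 144³ = 2985984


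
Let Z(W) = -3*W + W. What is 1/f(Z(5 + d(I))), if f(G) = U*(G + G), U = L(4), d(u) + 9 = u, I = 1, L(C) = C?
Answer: 1/48 ≈ 0.020833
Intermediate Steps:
d(u) = -9 + u
U = 4
Z(W) = -2*W
f(G) = 8*G (f(G) = 4*(G + G) = 4*(2*G) = 8*G)
1/f(Z(5 + d(I))) = 1/(8*(-2*(5 + (-9 + 1)))) = 1/(8*(-2*(5 - 8))) = 1/(8*(-2*(-3))) = 1/(8*6) = 1/48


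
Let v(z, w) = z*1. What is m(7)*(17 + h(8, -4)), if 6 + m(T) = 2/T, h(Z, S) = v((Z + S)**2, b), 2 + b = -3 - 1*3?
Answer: -1320/7 ≈ -188.57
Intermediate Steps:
b = -8 (b = -2 + (-3 - 1*3) = -2 + (-3 - 3) = -2 - 6 = -8)
v(z, w) = z
h(Z, S) = (S + Z)**2 (h(Z, S) = (Z + S)**2 = (S + Z)**2)
m(T) = -6 + 2/T
m(7)*(17 + h(8, -4)) = (-6 + 2/7)*(17 + (-4 + 8)**2) = (-6 + 2*(1/7))*(17 + 4**2) = (-6 + 2/7)*(17 + 16) = -40/7*33 = -1320/7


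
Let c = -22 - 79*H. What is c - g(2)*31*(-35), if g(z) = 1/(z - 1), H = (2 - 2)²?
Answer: 1063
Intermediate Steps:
H = 0 (H = 0² = 0)
g(z) = 1/(-1 + z)
c = -22 (c = -22 - 79*0 = -22 + 0 = -22)
c - g(2)*31*(-35) = -22 - 31/(-1 + 2)*(-35) = -22 - 31/1*(-35) = -22 - 1*31*(-35) = -22 - 31*(-35) = -22 - 1*(-1085) = -22 + 1085 = 1063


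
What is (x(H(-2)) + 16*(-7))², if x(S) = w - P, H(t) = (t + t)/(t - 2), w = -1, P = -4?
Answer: 11881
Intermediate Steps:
H(t) = 2*t/(-2 + t) (H(t) = (2*t)/(-2 + t) = 2*t/(-2 + t))
x(S) = 3 (x(S) = -1 - 1*(-4) = -1 + 4 = 3)
(x(H(-2)) + 16*(-7))² = (3 + 16*(-7))² = (3 - 112)² = (-109)² = 11881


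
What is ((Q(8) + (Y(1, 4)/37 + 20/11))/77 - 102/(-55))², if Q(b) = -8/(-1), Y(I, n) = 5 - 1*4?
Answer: 96492860689/24553323025 ≈ 3.9299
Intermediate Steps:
Y(I, n) = 1 (Y(I, n) = 5 - 4 = 1)
Q(b) = 8 (Q(b) = -8*(-1) = 8)
((Q(8) + (Y(1, 4)/37 + 20/11))/77 - 102/(-55))² = ((8 + (1/37 + 20/11))/77 - 102/(-55))² = ((8 + (1*(1/37) + 20*(1/11)))*(1/77) - 102*(-1/55))² = ((8 + (1/37 + 20/11))*(1/77) + 102/55)² = ((8 + 751/407)*(1/77) + 102/55)² = ((4007/407)*(1/77) + 102/55)² = (4007/31339 + 102/55)² = (310633/156695)² = 96492860689/24553323025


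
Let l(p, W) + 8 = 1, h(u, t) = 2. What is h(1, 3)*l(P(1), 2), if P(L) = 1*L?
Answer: -14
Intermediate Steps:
P(L) = L
l(p, W) = -7 (l(p, W) = -8 + 1 = -7)
h(1, 3)*l(P(1), 2) = 2*(-7) = -14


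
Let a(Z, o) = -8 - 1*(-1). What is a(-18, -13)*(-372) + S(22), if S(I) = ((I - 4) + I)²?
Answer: 4204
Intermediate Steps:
S(I) = (-4 + 2*I)² (S(I) = ((-4 + I) + I)² = (-4 + 2*I)²)
a(Z, o) = -7 (a(Z, o) = -8 + 1 = -7)
a(-18, -13)*(-372) + S(22) = -7*(-372) + 4*(-2 + 22)² = 2604 + 4*20² = 2604 + 4*400 = 2604 + 1600 = 4204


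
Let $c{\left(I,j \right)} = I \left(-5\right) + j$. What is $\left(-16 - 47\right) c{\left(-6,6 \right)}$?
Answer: $-2268$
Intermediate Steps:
$c{\left(I,j \right)} = j - 5 I$ ($c{\left(I,j \right)} = - 5 I + j = j - 5 I$)
$\left(-16 - 47\right) c{\left(-6,6 \right)} = \left(-16 - 47\right) \left(6 - -30\right) = - 63 \left(6 + 30\right) = \left(-63\right) 36 = -2268$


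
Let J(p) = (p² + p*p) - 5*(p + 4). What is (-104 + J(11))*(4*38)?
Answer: 9576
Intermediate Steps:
J(p) = -20 - 5*p + 2*p² (J(p) = (p² + p²) - 5*(4 + p) = 2*p² + (-20 - 5*p) = -20 - 5*p + 2*p²)
(-104 + J(11))*(4*38) = (-104 + (-20 - 5*11 + 2*11²))*(4*38) = (-104 + (-20 - 55 + 2*121))*152 = (-104 + (-20 - 55 + 242))*152 = (-104 + 167)*152 = 63*152 = 9576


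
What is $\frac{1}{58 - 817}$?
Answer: $- \frac{1}{759} \approx -0.0013175$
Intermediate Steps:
$\frac{1}{58 - 817} = \frac{1}{-759} = - \frac{1}{759}$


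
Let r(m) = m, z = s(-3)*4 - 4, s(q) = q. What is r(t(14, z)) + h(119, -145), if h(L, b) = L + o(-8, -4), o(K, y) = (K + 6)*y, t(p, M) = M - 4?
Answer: 107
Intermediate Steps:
z = -16 (z = -3*4 - 4 = -12 - 4 = -16)
t(p, M) = -4 + M
o(K, y) = y*(6 + K) (o(K, y) = (6 + K)*y = y*(6 + K))
h(L, b) = 8 + L (h(L, b) = L - 4*(6 - 8) = L - 4*(-2) = L + 8 = 8 + L)
r(t(14, z)) + h(119, -145) = (-4 - 16) + (8 + 119) = -20 + 127 = 107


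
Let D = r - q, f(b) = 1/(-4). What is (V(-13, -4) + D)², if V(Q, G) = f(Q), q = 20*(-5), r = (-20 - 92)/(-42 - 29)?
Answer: 828115729/80656 ≈ 10267.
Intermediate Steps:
r = 112/71 (r = -112/(-71) = -112*(-1/71) = 112/71 ≈ 1.5775)
q = -100
f(b) = -¼
V(Q, G) = -¼
D = 7212/71 (D = 112/71 - 1*(-100) = 112/71 + 100 = 7212/71 ≈ 101.58)
(V(-13, -4) + D)² = (-¼ + 7212/71)² = (28777/284)² = 828115729/80656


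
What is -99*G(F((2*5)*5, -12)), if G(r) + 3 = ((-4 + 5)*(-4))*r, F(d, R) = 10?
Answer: 4257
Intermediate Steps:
G(r) = -3 - 4*r (G(r) = -3 + ((-4 + 5)*(-4))*r = -3 + (1*(-4))*r = -3 - 4*r)
-99*G(F((2*5)*5, -12)) = -99*(-3 - 4*10) = -99*(-3 - 40) = -99*(-43) = 4257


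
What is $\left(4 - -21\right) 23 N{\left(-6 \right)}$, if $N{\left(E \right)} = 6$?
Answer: $3450$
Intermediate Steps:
$\left(4 - -21\right) 23 N{\left(-6 \right)} = \left(4 - -21\right) 23 \cdot 6 = \left(4 + 21\right) 23 \cdot 6 = 25 \cdot 23 \cdot 6 = 575 \cdot 6 = 3450$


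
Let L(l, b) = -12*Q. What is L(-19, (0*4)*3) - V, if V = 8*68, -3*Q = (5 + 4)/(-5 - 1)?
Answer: -550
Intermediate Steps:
Q = ½ (Q = -(5 + 4)/(3*(-5 - 1)) = -3/(-6) = -3*(-1)/6 = -⅓*(-3/2) = ½ ≈ 0.50000)
V = 544
L(l, b) = -6 (L(l, b) = -12*½ = -6)
L(-19, (0*4)*3) - V = -6 - 1*544 = -6 - 544 = -550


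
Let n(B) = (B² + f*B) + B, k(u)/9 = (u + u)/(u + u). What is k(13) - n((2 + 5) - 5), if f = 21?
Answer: -39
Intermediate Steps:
k(u) = 9 (k(u) = 9*((u + u)/(u + u)) = 9*((2*u)/((2*u))) = 9*((2*u)*(1/(2*u))) = 9*1 = 9)
n(B) = B² + 22*B (n(B) = (B² + 21*B) + B = B² + 22*B)
k(13) - n((2 + 5) - 5) = 9 - ((2 + 5) - 5)*(22 + ((2 + 5) - 5)) = 9 - (7 - 5)*(22 + (7 - 5)) = 9 - 2*(22 + 2) = 9 - 2*24 = 9 - 1*48 = 9 - 48 = -39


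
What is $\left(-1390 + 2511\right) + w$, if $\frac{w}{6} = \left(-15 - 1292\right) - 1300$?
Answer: $-14521$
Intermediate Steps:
$w = -15642$ ($w = 6 \left(\left(-15 - 1292\right) - 1300\right) = 6 \left(-1307 - 1300\right) = 6 \left(-2607\right) = -15642$)
$\left(-1390 + 2511\right) + w = \left(-1390 + 2511\right) - 15642 = 1121 - 15642 = -14521$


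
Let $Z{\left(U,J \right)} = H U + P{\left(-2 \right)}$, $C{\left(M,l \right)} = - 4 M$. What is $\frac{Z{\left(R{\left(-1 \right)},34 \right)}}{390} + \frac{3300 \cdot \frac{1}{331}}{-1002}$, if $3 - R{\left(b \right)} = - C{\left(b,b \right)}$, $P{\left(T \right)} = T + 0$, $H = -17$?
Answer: $- \frac{6903017}{21558030} \approx -0.32021$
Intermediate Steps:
$P{\left(T \right)} = T$
$R{\left(b \right)} = 3 - 4 b$ ($R{\left(b \right)} = 3 - - \left(-4\right) b = 3 - 4 b$)
$Z{\left(U,J \right)} = -2 - 17 U$ ($Z{\left(U,J \right)} = - 17 U - 2 = -2 - 17 U$)
$\frac{Z{\left(R{\left(-1 \right)},34 \right)}}{390} + \frac{3300 \cdot \frac{1}{331}}{-1002} = \frac{-2 - 17 \left(3 - -4\right)}{390} + \frac{3300 \cdot \frac{1}{331}}{-1002} = \left(-2 - 17 \left(3 + 4\right)\right) \frac{1}{390} + 3300 \cdot \frac{1}{331} \left(- \frac{1}{1002}\right) = \left(-2 - 119\right) \frac{1}{390} + \frac{3300}{331} \left(- \frac{1}{1002}\right) = \left(-2 - 119\right) \frac{1}{390} - \frac{550}{55277} = \left(-121\right) \frac{1}{390} - \frac{550}{55277} = - \frac{121}{390} - \frac{550}{55277} = - \frac{6903017}{21558030}$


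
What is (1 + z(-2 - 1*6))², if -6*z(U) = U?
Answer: 49/9 ≈ 5.4444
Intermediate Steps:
z(U) = -U/6
(1 + z(-2 - 1*6))² = (1 - (-2 - 1*6)/6)² = (1 - (-2 - 6)/6)² = (1 - ⅙*(-8))² = (1 + 4/3)² = (7/3)² = 49/9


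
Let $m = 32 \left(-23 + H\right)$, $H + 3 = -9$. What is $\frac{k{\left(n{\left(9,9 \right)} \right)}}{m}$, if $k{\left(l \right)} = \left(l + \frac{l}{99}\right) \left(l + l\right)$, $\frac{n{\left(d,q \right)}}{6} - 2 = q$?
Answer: $- \frac{55}{7} \approx -7.8571$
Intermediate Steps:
$H = -12$ ($H = -3 - 9 = -12$)
$n{\left(d,q \right)} = 12 + 6 q$
$k{\left(l \right)} = \frac{200 l^{2}}{99}$ ($k{\left(l \right)} = \left(l + l \frac{1}{99}\right) 2 l = \left(l + \frac{l}{99}\right) 2 l = \frac{100 l}{99} \cdot 2 l = \frac{200 l^{2}}{99}$)
$m = -1120$ ($m = 32 \left(-23 - 12\right) = 32 \left(-35\right) = -1120$)
$\frac{k{\left(n{\left(9,9 \right)} \right)}}{m} = \frac{\frac{200}{99} \left(12 + 6 \cdot 9\right)^{2}}{-1120} = \frac{200 \left(12 + 54\right)^{2}}{99} \left(- \frac{1}{1120}\right) = \frac{200 \cdot 66^{2}}{99} \left(- \frac{1}{1120}\right) = \frac{200}{99} \cdot 4356 \left(- \frac{1}{1120}\right) = 8800 \left(- \frac{1}{1120}\right) = - \frac{55}{7}$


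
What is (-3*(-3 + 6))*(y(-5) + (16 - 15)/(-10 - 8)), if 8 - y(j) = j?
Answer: -233/2 ≈ -116.50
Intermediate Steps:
y(j) = 8 - j
(-3*(-3 + 6))*(y(-5) + (16 - 15)/(-10 - 8)) = (-3*(-3 + 6))*((8 - 1*(-5)) + (16 - 15)/(-10 - 8)) = (-3*3)*((8 + 5) + 1/(-18)) = -9*(13 + 1*(-1/18)) = -9*(13 - 1/18) = -9*233/18 = -233/2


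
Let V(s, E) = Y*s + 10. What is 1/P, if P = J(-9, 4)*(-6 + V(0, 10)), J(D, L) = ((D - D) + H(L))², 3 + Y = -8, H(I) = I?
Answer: 1/64 ≈ 0.015625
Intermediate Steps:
Y = -11 (Y = -3 - 8 = -11)
V(s, E) = 10 - 11*s (V(s, E) = -11*s + 10 = 10 - 11*s)
J(D, L) = L² (J(D, L) = ((D - D) + L)² = (0 + L)² = L²)
P = 64 (P = 4²*(-6 + (10 - 11*0)) = 16*(-6 + (10 + 0)) = 16*(-6 + 10) = 16*4 = 64)
1/P = 1/64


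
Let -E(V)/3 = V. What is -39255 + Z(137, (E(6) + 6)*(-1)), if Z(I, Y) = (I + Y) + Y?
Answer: -39094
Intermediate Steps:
E(V) = -3*V
Z(I, Y) = I + 2*Y
-39255 + Z(137, (E(6) + 6)*(-1)) = -39255 + (137 + 2*((-3*6 + 6)*(-1))) = -39255 + (137 + 2*((-18 + 6)*(-1))) = -39255 + (137 + 2*(-12*(-1))) = -39255 + (137 + 2*12) = -39255 + (137 + 24) = -39255 + 161 = -39094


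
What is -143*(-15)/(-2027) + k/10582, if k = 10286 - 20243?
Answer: -42881229/21449714 ≈ -1.9992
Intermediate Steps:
k = -9957
-143*(-15)/(-2027) + k/10582 = -143*(-15)/(-2027) - 9957/10582 = 2145*(-1/2027) - 9957*1/10582 = -2145/2027 - 9957/10582 = -42881229/21449714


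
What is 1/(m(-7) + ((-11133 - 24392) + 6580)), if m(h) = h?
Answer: -1/28952 ≈ -3.4540e-5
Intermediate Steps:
1/(m(-7) + ((-11133 - 24392) + 6580)) = 1/(-7 + ((-11133 - 24392) + 6580)) = 1/(-7 + (-35525 + 6580)) = 1/(-7 - 28945) = 1/(-28952) = -1/28952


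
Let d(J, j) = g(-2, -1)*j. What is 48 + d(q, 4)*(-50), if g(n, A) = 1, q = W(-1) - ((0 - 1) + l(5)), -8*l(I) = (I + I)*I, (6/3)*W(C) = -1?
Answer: -152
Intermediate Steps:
W(C) = -½ (W(C) = (½)*(-1) = -½)
l(I) = -I²/4 (l(I) = -(I + I)*I/8 = -2*I*I/8 = -I²/4)
q = 27/4 (q = -½ - ((0 - 1) - ¼*5²) = -½ - (-1 - ¼*25) = -½ - (-1 - 25/4) = -½ - 1*(-29/4) = -½ + 29/4 = 27/4 ≈ 6.7500)
d(J, j) = j (d(J, j) = 1*j = j)
48 + d(q, 4)*(-50) = 48 + 4*(-50) = 48 - 200 = -152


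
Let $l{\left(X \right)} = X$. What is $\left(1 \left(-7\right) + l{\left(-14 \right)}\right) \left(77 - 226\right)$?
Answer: $3129$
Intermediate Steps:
$\left(1 \left(-7\right) + l{\left(-14 \right)}\right) \left(77 - 226\right) = \left(1 \left(-7\right) - 14\right) \left(77 - 226\right) = \left(-7 - 14\right) \left(-149\right) = \left(-21\right) \left(-149\right) = 3129$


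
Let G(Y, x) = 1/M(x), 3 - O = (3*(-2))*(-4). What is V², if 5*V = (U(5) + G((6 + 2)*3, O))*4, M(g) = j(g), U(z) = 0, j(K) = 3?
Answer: 16/225 ≈ 0.071111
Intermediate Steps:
M(g) = 3
O = -21 (O = 3 - 3*(-2)*(-4) = 3 - (-6)*(-4) = 3 - 1*24 = 3 - 24 = -21)
G(Y, x) = ⅓ (G(Y, x) = 1/3 = ⅓)
V = 4/15 (V = ((0 + ⅓)*4)/5 = ((⅓)*4)/5 = (⅕)*(4/3) = 4/15 ≈ 0.26667)
V² = (4/15)² = 16/225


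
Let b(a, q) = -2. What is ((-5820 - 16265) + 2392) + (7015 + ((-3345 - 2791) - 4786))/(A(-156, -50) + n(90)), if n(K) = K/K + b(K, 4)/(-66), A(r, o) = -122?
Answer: -78485525/3992 ≈ -19661.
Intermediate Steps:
n(K) = 34/33 (n(K) = K/K - 2/(-66) = 1 - 2*(-1/66) = 1 + 1/33 = 34/33)
((-5820 - 16265) + 2392) + (7015 + ((-3345 - 2791) - 4786))/(A(-156, -50) + n(90)) = ((-5820 - 16265) + 2392) + (7015 + ((-3345 - 2791) - 4786))/(-122 + 34/33) = (-22085 + 2392) + (7015 + (-6136 - 4786))/(-3992/33) = -19693 + (7015 - 10922)*(-33/3992) = -19693 - 3907*(-33/3992) = -19693 + 128931/3992 = -78485525/3992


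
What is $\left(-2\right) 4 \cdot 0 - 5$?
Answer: $-5$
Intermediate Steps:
$\left(-2\right) 4 \cdot 0 - 5 = \left(-8\right) 0 - 5 = 0 - 5 = -5$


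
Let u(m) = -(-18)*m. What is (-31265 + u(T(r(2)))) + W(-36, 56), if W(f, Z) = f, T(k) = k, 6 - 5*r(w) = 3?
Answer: -156451/5 ≈ -31290.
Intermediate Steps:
r(w) = ⅗ (r(w) = 6/5 - ⅕*3 = 6/5 - ⅗ = ⅗)
u(m) = 18*m
(-31265 + u(T(r(2)))) + W(-36, 56) = (-31265 + 18*(⅗)) - 36 = (-31265 + 54/5) - 36 = -156271/5 - 36 = -156451/5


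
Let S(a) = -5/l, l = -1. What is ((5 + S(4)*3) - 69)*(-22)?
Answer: 1078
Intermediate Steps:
S(a) = 5 (S(a) = -5/(-1) = -5*(-1) = 5)
((5 + S(4)*3) - 69)*(-22) = ((5 + 5*3) - 69)*(-22) = ((5 + 15) - 69)*(-22) = (20 - 69)*(-22) = -49*(-22) = 1078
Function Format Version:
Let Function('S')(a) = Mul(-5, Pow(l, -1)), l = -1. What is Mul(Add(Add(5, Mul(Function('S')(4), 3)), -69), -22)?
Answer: 1078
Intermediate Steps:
Function('S')(a) = 5 (Function('S')(a) = Mul(-5, Pow(-1, -1)) = Mul(-5, -1) = 5)
Mul(Add(Add(5, Mul(Function('S')(4), 3)), -69), -22) = Mul(Add(Add(5, Mul(5, 3)), -69), -22) = Mul(Add(Add(5, 15), -69), -22) = Mul(Add(20, -69), -22) = Mul(-49, -22) = 1078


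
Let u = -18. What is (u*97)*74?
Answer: -129204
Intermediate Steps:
(u*97)*74 = -18*97*74 = -1746*74 = -129204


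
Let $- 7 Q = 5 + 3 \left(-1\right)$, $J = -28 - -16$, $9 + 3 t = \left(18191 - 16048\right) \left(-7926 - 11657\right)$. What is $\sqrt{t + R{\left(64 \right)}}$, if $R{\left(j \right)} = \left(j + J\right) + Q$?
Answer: $\frac{2 i \sqrt{1542258690}}{21} \approx 3740.2 i$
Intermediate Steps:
$t = - \frac{41966378}{3}$ ($t = -3 + \frac{\left(18191 - 16048\right) \left(-7926 - 11657\right)}{3} = -3 + \frac{2143 \left(-19583\right)}{3} = -3 + \frac{1}{3} \left(-41966369\right) = -3 - \frac{41966369}{3} = - \frac{41966378}{3} \approx -1.3989 \cdot 10^{7}$)
$J = -12$ ($J = -28 + 16 = -12$)
$Q = - \frac{2}{7}$ ($Q = - \frac{5 + 3 \left(-1\right)}{7} = - \frac{5 - 3}{7} = \left(- \frac{1}{7}\right) 2 = - \frac{2}{7} \approx -0.28571$)
$R{\left(j \right)} = - \frac{86}{7} + j$ ($R{\left(j \right)} = \left(j - 12\right) - \frac{2}{7} = \left(-12 + j\right) - \frac{2}{7} = - \frac{86}{7} + j$)
$\sqrt{t + R{\left(64 \right)}} = \sqrt{- \frac{41966378}{3} + \left(- \frac{86}{7} + 64\right)} = \sqrt{- \frac{41966378}{3} + \frac{362}{7}} = \sqrt{- \frac{293763560}{21}} = \frac{2 i \sqrt{1542258690}}{21}$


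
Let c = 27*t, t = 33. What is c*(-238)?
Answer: -212058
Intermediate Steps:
c = 891 (c = 27*33 = 891)
c*(-238) = 891*(-238) = -212058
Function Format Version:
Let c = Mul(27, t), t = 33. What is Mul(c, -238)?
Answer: -212058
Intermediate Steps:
c = 891 (c = Mul(27, 33) = 891)
Mul(c, -238) = Mul(891, -238) = -212058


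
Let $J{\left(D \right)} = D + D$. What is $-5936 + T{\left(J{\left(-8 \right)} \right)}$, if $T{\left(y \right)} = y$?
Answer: $-5952$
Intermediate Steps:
$J{\left(D \right)} = 2 D$
$-5936 + T{\left(J{\left(-8 \right)} \right)} = -5936 + 2 \left(-8\right) = -5936 - 16 = -5952$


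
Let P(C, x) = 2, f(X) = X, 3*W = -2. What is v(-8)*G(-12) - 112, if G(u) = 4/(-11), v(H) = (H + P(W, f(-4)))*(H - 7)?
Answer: -1592/11 ≈ -144.73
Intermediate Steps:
W = -2/3 (W = (1/3)*(-2) = -2/3 ≈ -0.66667)
v(H) = (-7 + H)*(2 + H) (v(H) = (H + 2)*(H - 7) = (2 + H)*(-7 + H) = (-7 + H)*(2 + H))
G(u) = -4/11 (G(u) = 4*(-1/11) = -4/11)
v(-8)*G(-12) - 112 = (-14 + (-8)**2 - 5*(-8))*(-4/11) - 112 = (-14 + 64 + 40)*(-4/11) - 112 = 90*(-4/11) - 112 = -360/11 - 112 = -1592/11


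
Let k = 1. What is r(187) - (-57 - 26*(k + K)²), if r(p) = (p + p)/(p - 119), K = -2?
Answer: 177/2 ≈ 88.500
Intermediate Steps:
r(p) = 2*p/(-119 + p) (r(p) = (2*p)/(-119 + p) = 2*p/(-119 + p))
r(187) - (-57 - 26*(k + K)²) = 2*187/(-119 + 187) - (-57 - 26*(1 - 2)²) = 2*187/68 - (-57 - 26*(-1)²) = 2*187*(1/68) - (-57 - 26*1) = 11/2 - (-57 - 26) = 11/2 - 1*(-83) = 11/2 + 83 = 177/2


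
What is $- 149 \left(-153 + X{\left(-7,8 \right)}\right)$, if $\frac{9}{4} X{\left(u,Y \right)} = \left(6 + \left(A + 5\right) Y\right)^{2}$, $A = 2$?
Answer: $- \frac{2085851}{9} \approx -2.3176 \cdot 10^{5}$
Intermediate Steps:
$X{\left(u,Y \right)} = \frac{4 \left(6 + 7 Y\right)^{2}}{9}$ ($X{\left(u,Y \right)} = \frac{4 \left(6 + \left(2 + 5\right) Y\right)^{2}}{9} = \frac{4 \left(6 + 7 Y\right)^{2}}{9}$)
$- 149 \left(-153 + X{\left(-7,8 \right)}\right) = - 149 \left(-153 + \frac{4 \left(6 + 7 \cdot 8\right)^{2}}{9}\right) = - 149 \left(-153 + \frac{4 \left(6 + 56\right)^{2}}{9}\right) = - 149 \left(-153 + \frac{4 \cdot 62^{2}}{9}\right) = - 149 \left(-153 + \frac{4}{9} \cdot 3844\right) = - 149 \left(-153 + \frac{15376}{9}\right) = \left(-149\right) \frac{13999}{9} = - \frac{2085851}{9}$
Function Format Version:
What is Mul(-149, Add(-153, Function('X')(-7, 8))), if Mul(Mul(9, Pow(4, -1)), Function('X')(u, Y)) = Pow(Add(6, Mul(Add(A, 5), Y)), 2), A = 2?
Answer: Rational(-2085851, 9) ≈ -2.3176e+5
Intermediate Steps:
Function('X')(u, Y) = Mul(Rational(4, 9), Pow(Add(6, Mul(7, Y)), 2)) (Function('X')(u, Y) = Mul(Rational(4, 9), Pow(Add(6, Mul(Add(2, 5), Y)), 2)) = Mul(Rational(4, 9), Pow(Add(6, Mul(7, Y)), 2)))
Mul(-149, Add(-153, Function('X')(-7, 8))) = Mul(-149, Add(-153, Mul(Rational(4, 9), Pow(Add(6, Mul(7, 8)), 2)))) = Mul(-149, Add(-153, Mul(Rational(4, 9), Pow(Add(6, 56), 2)))) = Mul(-149, Add(-153, Mul(Rational(4, 9), Pow(62, 2)))) = Mul(-149, Add(-153, Mul(Rational(4, 9), 3844))) = Mul(-149, Add(-153, Rational(15376, 9))) = Mul(-149, Rational(13999, 9)) = Rational(-2085851, 9)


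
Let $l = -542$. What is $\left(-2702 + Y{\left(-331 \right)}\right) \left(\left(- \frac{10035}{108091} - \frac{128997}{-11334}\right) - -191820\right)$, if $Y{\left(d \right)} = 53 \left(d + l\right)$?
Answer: $- \frac{3836276530440664869}{408367798} \approx -9.3942 \cdot 10^{9}$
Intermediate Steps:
$Y{\left(d \right)} = -28726 + 53 d$ ($Y{\left(d \right)} = 53 \left(d - 542\right) = 53 \left(-542 + d\right) = -28726 + 53 d$)
$\left(-2702 + Y{\left(-331 \right)}\right) \left(\left(- \frac{10035}{108091} - \frac{128997}{-11334}\right) - -191820\right) = \left(-2702 + \left(-28726 + 53 \left(-331\right)\right)\right) \left(\left(- \frac{10035}{108091} - \frac{128997}{-11334}\right) - -191820\right) = \left(-2702 - 46269\right) \left(\left(\left(-10035\right) \frac{1}{108091} - - \frac{42999}{3778}\right) + 191820\right) = \left(-2702 - 46269\right) \left(\left(- \frac{10035}{108091} + \frac{42999}{3778}\right) + 191820\right) = - 48971 \left(\frac{4609892679}{408367798} + 191820\right) = \left(-48971\right) \frac{78337720905039}{408367798} = - \frac{3836276530440664869}{408367798}$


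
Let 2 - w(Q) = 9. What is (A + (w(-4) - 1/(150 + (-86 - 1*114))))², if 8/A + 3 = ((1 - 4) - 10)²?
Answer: 827540289/17222500 ≈ 48.050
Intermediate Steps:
w(Q) = -7 (w(Q) = 2 - 1*9 = 2 - 9 = -7)
A = 4/83 (A = 8/(-3 + ((1 - 4) - 10)²) = 8/(-3 + (-3 - 10)²) = 8/(-3 + (-13)²) = 8/(-3 + 169) = 8/166 = 8*(1/166) = 4/83 ≈ 0.048193)
(A + (w(-4) - 1/(150 + (-86 - 1*114))))² = (4/83 + (-7 - 1/(150 + (-86 - 1*114))))² = (4/83 + (-7 - 1/(150 + (-86 - 114))))² = (4/83 + (-7 - 1/(150 - 200)))² = (4/83 + (-7 - 1/(-50)))² = (4/83 + (-7 - 1*(-1/50)))² = (4/83 + (-7 + 1/50))² = (4/83 - 349/50)² = (-28767/4150)² = 827540289/17222500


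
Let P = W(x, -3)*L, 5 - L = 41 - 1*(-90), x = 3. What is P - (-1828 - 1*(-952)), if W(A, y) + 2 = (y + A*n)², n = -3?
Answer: -17016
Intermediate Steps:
W(A, y) = -2 + (y - 3*A)² (W(A, y) = -2 + (y + A*(-3))² = -2 + (y - 3*A)²)
L = -126 (L = 5 - (41 - 1*(-90)) = 5 - (41 + 90) = 5 - 1*131 = 5 - 131 = -126)
P = -17892 (P = (-2 + (-3 - 3*3)²)*(-126) = (-2 + (-3 - 9)²)*(-126) = (-2 + (-12)²)*(-126) = (-2 + 144)*(-126) = 142*(-126) = -17892)
P - (-1828 - 1*(-952)) = -17892 - (-1828 - 1*(-952)) = -17892 - (-1828 + 952) = -17892 - 1*(-876) = -17892 + 876 = -17016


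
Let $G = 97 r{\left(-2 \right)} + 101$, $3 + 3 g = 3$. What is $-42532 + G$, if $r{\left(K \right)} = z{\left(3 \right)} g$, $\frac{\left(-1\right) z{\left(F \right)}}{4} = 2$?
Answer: $-42431$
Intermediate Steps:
$g = 0$ ($g = -1 + \frac{1}{3} \cdot 3 = -1 + 1 = 0$)
$z{\left(F \right)} = -8$ ($z{\left(F \right)} = \left(-4\right) 2 = -8$)
$r{\left(K \right)} = 0$ ($r{\left(K \right)} = \left(-8\right) 0 = 0$)
$G = 101$ ($G = 97 \cdot 0 + 101 = 0 + 101 = 101$)
$-42532 + G = -42532 + 101 = -42431$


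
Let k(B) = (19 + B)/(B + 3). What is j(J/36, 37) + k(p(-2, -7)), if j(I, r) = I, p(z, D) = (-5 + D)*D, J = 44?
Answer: 628/261 ≈ 2.4061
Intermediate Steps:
p(z, D) = D*(-5 + D)
k(B) = (19 + B)/(3 + B)
j(J/36, 37) + k(p(-2, -7)) = 44/36 + (19 - 7*(-5 - 7))/(3 - 7*(-5 - 7)) = 44*(1/36) + (19 - 7*(-12))/(3 - 7*(-12)) = 11/9 + (19 + 84)/(3 + 84) = 11/9 + 103/87 = 628/261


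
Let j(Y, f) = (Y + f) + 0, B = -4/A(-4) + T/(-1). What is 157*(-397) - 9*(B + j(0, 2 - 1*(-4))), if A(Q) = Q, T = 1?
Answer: -62383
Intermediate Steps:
B = 0 (B = -4/(-4) + 1/(-1) = -4*(-¼) + 1*(-1) = 1 - 1 = 0)
j(Y, f) = Y + f
157*(-397) - 9*(B + j(0, 2 - 1*(-4))) = 157*(-397) - 9*(0 + (0 + (2 - 1*(-4)))) = -62329 - 9*(0 + (0 + (2 + 4))) = -62329 - 9*(0 + (0 + 6)) = -62329 - 9*(0 + 6) = -62329 - 9*6 = -62329 - 54 = -62383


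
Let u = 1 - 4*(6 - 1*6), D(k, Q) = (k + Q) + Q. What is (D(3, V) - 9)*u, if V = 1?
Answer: -4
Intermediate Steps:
D(k, Q) = k + 2*Q (D(k, Q) = (Q + k) + Q = k + 2*Q)
u = 1 (u = 1 - 4*(6 - 6) = 1 - 4*0 = 1 + 0 = 1)
(D(3, V) - 9)*u = ((3 + 2*1) - 9)*1 = ((3 + 2) - 9)*1 = (5 - 9)*1 = -4*1 = -4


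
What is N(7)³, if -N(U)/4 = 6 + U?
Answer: -140608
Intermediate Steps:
N(U) = -24 - 4*U (N(U) = -4*(6 + U) = -24 - 4*U)
N(7)³ = (-24 - 4*7)³ = (-24 - 28)³ = (-52)³ = -140608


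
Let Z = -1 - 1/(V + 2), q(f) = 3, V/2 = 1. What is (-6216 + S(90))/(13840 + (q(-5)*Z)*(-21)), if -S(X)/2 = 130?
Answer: -25904/55675 ≈ -0.46527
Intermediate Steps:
V = 2 (V = 2*1 = 2)
S(X) = -260 (S(X) = -2*130 = -260)
Z = -5/4 (Z = -1 - 1/(2 + 2) = -1 - 1/4 = -1 - 1*¼ = -1 - ¼ = -5/4 ≈ -1.2500)
(-6216 + S(90))/(13840 + (q(-5)*Z)*(-21)) = (-6216 - 260)/(13840 + (3*(-5/4))*(-21)) = -6476/(13840 - 15/4*(-21)) = -6476/(13840 + 315/4) = -6476/55675/4 = -6476*4/55675 = -25904/55675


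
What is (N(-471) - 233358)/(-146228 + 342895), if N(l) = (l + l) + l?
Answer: -234771/196667 ≈ -1.1937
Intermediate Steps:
N(l) = 3*l (N(l) = 2*l + l = 3*l)
(N(-471) - 233358)/(-146228 + 342895) = (3*(-471) - 233358)/(-146228 + 342895) = (-1413 - 233358)/196667 = -234771*1/196667 = -234771/196667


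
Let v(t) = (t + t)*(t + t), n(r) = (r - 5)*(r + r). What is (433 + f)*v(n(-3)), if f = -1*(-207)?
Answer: 5898240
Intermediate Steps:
n(r) = 2*r*(-5 + r) (n(r) = (-5 + r)*(2*r) = 2*r*(-5 + r))
f = 207
v(t) = 4*t**2 (v(t) = (2*t)*(2*t) = 4*t**2)
(433 + f)*v(n(-3)) = (433 + 207)*(4*(2*(-3)*(-5 - 3))**2) = 640*(4*(2*(-3)*(-8))**2) = 640*(4*48**2) = 640*(4*2304) = 640*9216 = 5898240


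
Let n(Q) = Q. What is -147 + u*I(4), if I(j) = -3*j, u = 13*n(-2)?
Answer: 165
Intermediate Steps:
u = -26 (u = 13*(-2) = -26)
-147 + u*I(4) = -147 - (-78)*4 = -147 - 26*(-12) = -147 + 312 = 165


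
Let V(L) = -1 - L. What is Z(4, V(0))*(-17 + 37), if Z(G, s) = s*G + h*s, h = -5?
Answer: 20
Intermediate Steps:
Z(G, s) = -5*s + G*s (Z(G, s) = s*G - 5*s = G*s - 5*s = -5*s + G*s)
Z(4, V(0))*(-17 + 37) = ((-1 - 1*0)*(-5 + 4))*(-17 + 37) = ((-1 + 0)*(-1))*20 = -1*(-1)*20 = 1*20 = 20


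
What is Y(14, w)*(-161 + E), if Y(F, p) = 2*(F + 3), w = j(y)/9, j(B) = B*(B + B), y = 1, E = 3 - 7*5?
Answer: -6562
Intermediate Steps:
E = -32 (E = 3 - 35 = -32)
j(B) = 2*B² (j(B) = B*(2*B) = 2*B²)
w = 2/9 (w = (2*1²)/9 = (2*1)*(⅑) = 2*(⅑) = 2/9 ≈ 0.22222)
Y(F, p) = 6 + 2*F (Y(F, p) = 2*(3 + F) = 6 + 2*F)
Y(14, w)*(-161 + E) = (6 + 2*14)*(-161 - 32) = (6 + 28)*(-193) = 34*(-193) = -6562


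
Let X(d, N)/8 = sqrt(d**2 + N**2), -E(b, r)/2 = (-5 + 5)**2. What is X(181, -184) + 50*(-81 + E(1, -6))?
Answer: -4050 + 8*sqrt(66617) ≈ -1985.2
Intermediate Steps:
E(b, r) = 0 (E(b, r) = -2*(-5 + 5)**2 = -2*0**2 = -2*0 = 0)
X(d, N) = 8*sqrt(N**2 + d**2) (X(d, N) = 8*sqrt(d**2 + N**2) = 8*sqrt(N**2 + d**2))
X(181, -184) + 50*(-81 + E(1, -6)) = 8*sqrt((-184)**2 + 181**2) + 50*(-81 + 0) = 8*sqrt(33856 + 32761) + 50*(-81) = 8*sqrt(66617) - 4050 = -4050 + 8*sqrt(66617)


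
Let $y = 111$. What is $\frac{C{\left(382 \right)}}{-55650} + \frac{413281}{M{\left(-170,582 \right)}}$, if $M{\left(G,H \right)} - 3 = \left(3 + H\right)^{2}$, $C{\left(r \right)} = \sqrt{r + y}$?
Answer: $\frac{413281}{342228} - \frac{\sqrt{493}}{55650} \approx 1.2072$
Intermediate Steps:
$C{\left(r \right)} = \sqrt{111 + r}$ ($C{\left(r \right)} = \sqrt{r + 111} = \sqrt{111 + r}$)
$M{\left(G,H \right)} = 3 + \left(3 + H\right)^{2}$
$\frac{C{\left(382 \right)}}{-55650} + \frac{413281}{M{\left(-170,582 \right)}} = \frac{\sqrt{111 + 382}}{-55650} + \frac{413281}{3 + \left(3 + 582\right)^{2}} = \sqrt{493} \left(- \frac{1}{55650}\right) + \frac{413281}{3 + 585^{2}} = - \frac{\sqrt{493}}{55650} + \frac{413281}{3 + 342225} = - \frac{\sqrt{493}}{55650} + \frac{413281}{342228} = \frac{413281}{342228} - \frac{\sqrt{493}}{55650}$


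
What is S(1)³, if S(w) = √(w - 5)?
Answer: -8*I ≈ -8.0*I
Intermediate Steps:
S(w) = √(-5 + w)
S(1)³ = (√(-5 + 1))³ = (√(-4))³ = (2*I)³ = -8*I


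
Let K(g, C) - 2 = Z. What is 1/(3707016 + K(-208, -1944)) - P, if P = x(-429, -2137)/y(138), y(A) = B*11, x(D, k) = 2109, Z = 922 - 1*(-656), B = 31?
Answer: -7821428623/1264631236 ≈ -6.1848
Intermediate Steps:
Z = 1578 (Z = 922 + 656 = 1578)
K(g, C) = 1580 (K(g, C) = 2 + 1578 = 1580)
y(A) = 341 (y(A) = 31*11 = 341)
P = 2109/341 ≈ 6.1848
1/(3707016 + K(-208, -1944)) - P = 1/(3707016 + 1580) - 1*2109/341 = 1/3708596 - 2109/341 = -7821428623/1264631236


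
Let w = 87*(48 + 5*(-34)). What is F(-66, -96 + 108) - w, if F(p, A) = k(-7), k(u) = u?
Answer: 10607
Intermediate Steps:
F(p, A) = -7
w = -10614 (w = 87*(48 - 170) = 87*(-122) = -10614)
F(-66, -96 + 108) - w = -7 - 1*(-10614) = -7 + 10614 = 10607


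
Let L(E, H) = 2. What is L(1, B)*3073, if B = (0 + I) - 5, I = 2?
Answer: 6146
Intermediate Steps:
B = -3 (B = (0 + 2) - 5 = 2 - 5 = -3)
L(1, B)*3073 = 2*3073 = 6146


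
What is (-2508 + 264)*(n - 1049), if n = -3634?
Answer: 10508652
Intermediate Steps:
(-2508 + 264)*(n - 1049) = (-2508 + 264)*(-3634 - 1049) = -2244*(-4683) = 10508652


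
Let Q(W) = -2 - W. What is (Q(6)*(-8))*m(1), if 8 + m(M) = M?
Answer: -448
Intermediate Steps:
m(M) = -8 + M
(Q(6)*(-8))*m(1) = ((-2 - 1*6)*(-8))*(-8 + 1) = ((-2 - 6)*(-8))*(-7) = -8*(-8)*(-7) = 64*(-7) = -448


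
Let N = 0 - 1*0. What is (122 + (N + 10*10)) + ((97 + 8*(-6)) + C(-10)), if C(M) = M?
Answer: 261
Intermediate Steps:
N = 0 (N = 0 + 0 = 0)
(122 + (N + 10*10)) + ((97 + 8*(-6)) + C(-10)) = (122 + (0 + 10*10)) + ((97 + 8*(-6)) - 10) = (122 + (0 + 100)) + ((97 - 48) - 10) = (122 + 100) + (49 - 10) = 222 + 39 = 261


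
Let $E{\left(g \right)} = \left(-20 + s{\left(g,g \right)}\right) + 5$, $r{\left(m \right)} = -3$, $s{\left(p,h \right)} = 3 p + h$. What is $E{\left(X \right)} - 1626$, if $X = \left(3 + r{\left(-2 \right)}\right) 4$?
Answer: $-1641$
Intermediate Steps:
$s{\left(p,h \right)} = h + 3 p$
$X = 0$ ($X = \left(3 - 3\right) 4 = 0 \cdot 4 = 0$)
$E{\left(g \right)} = -15 + 4 g$ ($E{\left(g \right)} = \left(-20 + \left(g + 3 g\right)\right) + 5 = \left(-20 + 4 g\right) + 5 = -15 + 4 g$)
$E{\left(X \right)} - 1626 = \left(-15 + 4 \cdot 0\right) - 1626 = \left(-15 + 0\right) - 1626 = -15 - 1626 = -1641$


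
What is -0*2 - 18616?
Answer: -18616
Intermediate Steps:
-0*2 - 18616 = -3298*0 - 18616 = 0 - 18616 = -18616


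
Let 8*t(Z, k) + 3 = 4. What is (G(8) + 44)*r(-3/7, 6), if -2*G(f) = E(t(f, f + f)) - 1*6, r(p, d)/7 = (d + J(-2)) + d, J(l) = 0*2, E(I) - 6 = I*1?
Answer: 14763/4 ≈ 3690.8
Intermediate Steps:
t(Z, k) = 1/8 (t(Z, k) = -3/8 + (1/8)*4 = -3/8 + 1/2 = 1/8)
E(I) = 6 + I (E(I) = 6 + I*1 = 6 + I)
J(l) = 0
r(p, d) = 14*d (r(p, d) = 7*((d + 0) + d) = 7*(d + d) = 7*(2*d) = 14*d)
G(f) = -1/16 (G(f) = -((6 + 1/8) - 1*6)/2 = -(49/8 - 6)/2 = -1/2*1/8 = -1/16)
(G(8) + 44)*r(-3/7, 6) = (-1/16 + 44)*(14*6) = (703/16)*84 = 14763/4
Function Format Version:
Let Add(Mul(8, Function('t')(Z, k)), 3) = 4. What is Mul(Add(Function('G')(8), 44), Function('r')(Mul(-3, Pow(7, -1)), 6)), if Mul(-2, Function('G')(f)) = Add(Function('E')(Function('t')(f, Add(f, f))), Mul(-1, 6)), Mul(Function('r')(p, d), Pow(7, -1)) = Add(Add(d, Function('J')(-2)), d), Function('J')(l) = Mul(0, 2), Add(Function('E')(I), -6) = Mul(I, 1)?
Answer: Rational(14763, 4) ≈ 3690.8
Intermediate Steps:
Function('t')(Z, k) = Rational(1, 8) (Function('t')(Z, k) = Add(Rational(-3, 8), Mul(Rational(1, 8), 4)) = Add(Rational(-3, 8), Rational(1, 2)) = Rational(1, 8))
Function('E')(I) = Add(6, I) (Function('E')(I) = Add(6, Mul(I, 1)) = Add(6, I))
Function('J')(l) = 0
Function('r')(p, d) = Mul(14, d) (Function('r')(p, d) = Mul(7, Add(Add(d, 0), d)) = Mul(7, Add(d, d)) = Mul(7, Mul(2, d)) = Mul(14, d))
Function('G')(f) = Rational(-1, 16) (Function('G')(f) = Mul(Rational(-1, 2), Add(Add(6, Rational(1, 8)), Mul(-1, 6))) = Mul(Rational(-1, 2), Add(Rational(49, 8), -6)) = Mul(Rational(-1, 2), Rational(1, 8)) = Rational(-1, 16))
Mul(Add(Function('G')(8), 44), Function('r')(Mul(-3, Pow(7, -1)), 6)) = Mul(Add(Rational(-1, 16), 44), Mul(14, 6)) = Mul(Rational(703, 16), 84) = Rational(14763, 4)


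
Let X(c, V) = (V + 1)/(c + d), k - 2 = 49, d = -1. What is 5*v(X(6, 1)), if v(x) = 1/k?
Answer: 5/51 ≈ 0.098039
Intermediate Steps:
k = 51 (k = 2 + 49 = 51)
X(c, V) = (1 + V)/(-1 + c) (X(c, V) = (V + 1)/(c - 1) = (1 + V)/(-1 + c))
v(x) = 1/51
5*v(X(6, 1)) = 5*(1/51) = 5/51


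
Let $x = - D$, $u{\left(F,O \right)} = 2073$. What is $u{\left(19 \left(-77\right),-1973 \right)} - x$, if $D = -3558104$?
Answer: $-3556031$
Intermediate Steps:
$x = 3558104$ ($x = \left(-1\right) \left(-3558104\right) = 3558104$)
$u{\left(19 \left(-77\right),-1973 \right)} - x = 2073 - 3558104 = -3556031$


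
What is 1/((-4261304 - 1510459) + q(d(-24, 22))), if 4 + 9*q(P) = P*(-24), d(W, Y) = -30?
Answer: -9/51945151 ≈ -1.7326e-7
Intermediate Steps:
q(P) = -4/9 - 8*P/3 (q(P) = -4/9 + (P*(-24))/9 = -4/9 + (-24*P)/9 = -4/9 - 8*P/3)
1/((-4261304 - 1510459) + q(d(-24, 22))) = 1/((-4261304 - 1510459) + (-4/9 - 8/3*(-30))) = 1/(-5771763 + (-4/9 + 80)) = 1/(-5771763 + 716/9) = 1/(-51945151/9) = -9/51945151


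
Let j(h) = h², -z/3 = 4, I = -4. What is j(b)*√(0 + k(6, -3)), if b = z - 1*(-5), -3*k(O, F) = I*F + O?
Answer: 49*I*√6 ≈ 120.03*I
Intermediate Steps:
z = -12 (z = -3*4 = -12)
k(O, F) = -O/3 + 4*F/3 (k(O, F) = -(-4*F + O)/3 = -(O - 4*F)/3 = -O/3 + 4*F/3)
b = -7 (b = -12 - 1*(-5) = -12 + 5 = -7)
j(b)*√(0 + k(6, -3)) = (-7)²*√(0 + (-⅓*6 + (4/3)*(-3))) = 49*√(0 + (-2 - 4)) = 49*√(0 - 6) = 49*√(-6) = 49*(I*√6) = 49*I*√6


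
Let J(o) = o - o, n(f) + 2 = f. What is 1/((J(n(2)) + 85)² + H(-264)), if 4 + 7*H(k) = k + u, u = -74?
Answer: 7/50233 ≈ 0.00013935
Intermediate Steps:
H(k) = -78/7 + k/7 (H(k) = -4/7 + (k - 74)/7 = -4/7 + (-74 + k)/7 = -4/7 + (-74/7 + k/7) = -78/7 + k/7)
n(f) = -2 + f
J(o) = 0
1/((J(n(2)) + 85)² + H(-264)) = 1/((0 + 85)² + (-78/7 + (⅐)*(-264))) = 1/(85² + (-78/7 - 264/7)) = 1/(7225 - 342/7) = 1/(50233/7) = 7/50233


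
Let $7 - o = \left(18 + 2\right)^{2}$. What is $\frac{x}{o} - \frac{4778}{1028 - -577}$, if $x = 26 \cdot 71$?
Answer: $- \frac{1613528}{210255} \approx -7.6741$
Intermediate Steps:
$x = 1846$
$o = -393$ ($o = 7 - \left(18 + 2\right)^{2} = 7 - 20^{2} = 7 - 400 = -393$)
$\frac{x}{o} - \frac{4778}{1028 - -577} = \frac{1846}{-393} - \frac{4778}{1028 - -577} = 1846 \left(- \frac{1}{393}\right) - \frac{4778}{1028 + 577} = - \frac{1846}{393} - \frac{4778}{1605} = - \frac{1613528}{210255}$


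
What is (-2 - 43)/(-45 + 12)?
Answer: 15/11 ≈ 1.3636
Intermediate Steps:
(-2 - 43)/(-45 + 12) = -45/(-33) = -1/33*(-45) = 15/11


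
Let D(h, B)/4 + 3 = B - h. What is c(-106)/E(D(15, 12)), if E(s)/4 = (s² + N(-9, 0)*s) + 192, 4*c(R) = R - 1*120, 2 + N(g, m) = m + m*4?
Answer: -113/6528 ≈ -0.017310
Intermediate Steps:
D(h, B) = -12 - 4*h + 4*B (D(h, B) = -12 + 4*(B - h) = -12 + (-4*h + 4*B) = -12 - 4*h + 4*B)
N(g, m) = -2 + 5*m (N(g, m) = -2 + (m + m*4) = -2 + (m + 4*m) = -2 + 5*m)
c(R) = -30 + R/4 (c(R) = (R - 1*120)/4 = (R - 120)/4 = (-120 + R)/4 = -30 + R/4)
E(s) = 768 - 8*s + 4*s² (E(s) = 4*((s² + (-2 + 5*0)*s) + 192) = 4*((s² + (-2 + 0)*s) + 192) = 4*((s² - 2*s) + 192) = 4*(192 + s² - 2*s) = 768 - 8*s + 4*s²)
c(-106)/E(D(15, 12)) = (-30 + (¼)*(-106))/(768 - 8*(-12 - 4*15 + 4*12) + 4*(-12 - 4*15 + 4*12)²) = (-30 - 53/2)/(768 - 8*(-12 - 60 + 48) + 4*(-12 - 60 + 48)²) = -113/(2*(768 - 8*(-24) + 4*(-24)²)) = -113/(2*(768 + 192 + 4*576)) = -113/(2*(768 + 192 + 2304)) = -113/2/3264 = -113/2*1/3264 = -113/6528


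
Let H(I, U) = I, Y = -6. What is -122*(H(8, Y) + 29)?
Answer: -4514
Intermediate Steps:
-122*(H(8, Y) + 29) = -122*(8 + 29) = -122*37 = -4514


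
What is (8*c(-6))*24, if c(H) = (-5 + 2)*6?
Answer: -3456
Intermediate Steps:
c(H) = -18 (c(H) = -3*6 = -18)
(8*c(-6))*24 = (8*(-18))*24 = -144*24 = -3456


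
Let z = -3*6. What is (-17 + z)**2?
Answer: 1225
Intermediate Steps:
z = -18
(-17 + z)**2 = (-17 - 18)**2 = (-35)**2 = 1225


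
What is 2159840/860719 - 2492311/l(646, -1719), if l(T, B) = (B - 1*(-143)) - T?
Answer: 2149978596089/1912517618 ≈ 1124.2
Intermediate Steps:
l(T, B) = 143 + B - T (l(T, B) = (B + 143) - T = (143 + B) - T = 143 + B - T)
2159840/860719 - 2492311/l(646, -1719) = 2159840/860719 - 2492311/(143 - 1719 - 1*646) = 2159840*(1/860719) - 2492311/(143 - 1719 - 646) = 2159840/860719 - 2492311/(-2222) = 2159840/860719 - 2492311*(-1/2222) = 2159840/860719 + 2492311/2222 = 2149978596089/1912517618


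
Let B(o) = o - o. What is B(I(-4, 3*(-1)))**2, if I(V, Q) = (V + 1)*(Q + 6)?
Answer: 0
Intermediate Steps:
I(V, Q) = (1 + V)*(6 + Q)
B(o) = 0
B(I(-4, 3*(-1)))**2 = 0**2 = 0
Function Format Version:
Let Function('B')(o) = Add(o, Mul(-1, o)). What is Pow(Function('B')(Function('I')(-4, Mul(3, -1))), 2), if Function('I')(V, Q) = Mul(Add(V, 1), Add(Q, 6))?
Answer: 0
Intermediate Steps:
Function('I')(V, Q) = Mul(Add(1, V), Add(6, Q))
Function('B')(o) = 0
Pow(Function('B')(Function('I')(-4, Mul(3, -1))), 2) = Pow(0, 2) = 0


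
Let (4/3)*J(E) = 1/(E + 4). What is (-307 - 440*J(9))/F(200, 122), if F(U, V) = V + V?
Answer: -4321/3172 ≈ -1.3622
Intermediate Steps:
J(E) = 3/(4*(4 + E)) (J(E) = 3/(4*(E + 4)) = 3/(4*(4 + E)))
F(U, V) = 2*V
(-307 - 440*J(9))/F(200, 122) = (-307 - 330/(4 + 9))/((2*122)) = (-307 - 330/13)/244 = (-307 - 330/13)*(1/244) = -4321/13*1/244 = -4321/3172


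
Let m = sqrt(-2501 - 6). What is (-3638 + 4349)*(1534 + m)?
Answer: 1090674 + 711*I*sqrt(2507) ≈ 1.0907e+6 + 35600.0*I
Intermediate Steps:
m = I*sqrt(2507) (m = sqrt(-2507) = I*sqrt(2507) ≈ 50.07*I)
(-3638 + 4349)*(1534 + m) = (-3638 + 4349)*(1534 + I*sqrt(2507)) = 711*(1534 + I*sqrt(2507)) = 1090674 + 711*I*sqrt(2507)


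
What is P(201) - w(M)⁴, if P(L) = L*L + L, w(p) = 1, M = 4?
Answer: 40601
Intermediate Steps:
P(L) = L + L² (P(L) = L² + L = L + L²)
P(201) - w(M)⁴ = 201*(1 + 201) - 1*1⁴ = 201*202 - 1*1 = 40602 - 1 = 40601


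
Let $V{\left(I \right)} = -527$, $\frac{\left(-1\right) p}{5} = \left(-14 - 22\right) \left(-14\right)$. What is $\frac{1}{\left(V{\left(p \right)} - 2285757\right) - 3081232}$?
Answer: $- \frac{1}{5367516} \approx -1.8631 \cdot 10^{-7}$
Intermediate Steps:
$p = -2520$ ($p = - 5 \left(-14 - 22\right) \left(-14\right) = - 5 \left(\left(-36\right) \left(-14\right)\right) = \left(-5\right) 504 = -2520$)
$\frac{1}{\left(V{\left(p \right)} - 2285757\right) - 3081232} = \frac{1}{\left(-527 - 2285757\right) - 3081232} = \frac{1}{-2286284 - 3081232} = \frac{1}{-5367516} = - \frac{1}{5367516}$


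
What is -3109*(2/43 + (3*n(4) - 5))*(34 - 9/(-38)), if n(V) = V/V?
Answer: 169881978/817 ≈ 2.0793e+5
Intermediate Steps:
n(V) = 1
-3109*(2/43 + (3*n(4) - 5))*(34 - 9/(-38)) = -3109*(2/43 + (3*1 - 5))*(34 - 9/(-38)) = -3109*(2*(1/43) + (3 - 5))*(34 - 9*(-1/38)) = -3109*(2/43 - 2)*(34 + 9/38) = -(-261156)*1301/(43*38) = -3109*(-54642/817) = 169881978/817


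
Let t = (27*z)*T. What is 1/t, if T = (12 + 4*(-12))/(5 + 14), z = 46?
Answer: -19/44712 ≈ -0.00042494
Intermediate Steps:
T = -36/19 (T = (12 - 48)/19 = -36*1/19 = -36/19 ≈ -1.8947)
t = -44712/19 (t = (27*46)*(-36/19) = 1242*(-36/19) = -44712/19 ≈ -2353.3)
1/t = 1/(-44712/19) = -19/44712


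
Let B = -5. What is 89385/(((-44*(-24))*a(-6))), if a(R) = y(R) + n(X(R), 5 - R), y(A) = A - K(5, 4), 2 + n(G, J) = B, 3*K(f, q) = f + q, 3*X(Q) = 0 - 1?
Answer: -29795/5632 ≈ -5.2903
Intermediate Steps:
X(Q) = -⅓ (X(Q) = (0 - 1)/3 = (⅓)*(-1) = -⅓)
K(f, q) = f/3 + q/3 (K(f, q) = (f + q)/3 = f/3 + q/3)
n(G, J) = -7 (n(G, J) = -2 - 5 = -7)
y(A) = -3 + A (y(A) = A - ((⅓)*5 + (⅓)*4) = A - (5/3 + 4/3) = A - 1*3 = A - 3 = -3 + A)
a(R) = -10 + R (a(R) = (-3 + R) - 7 = -10 + R)
89385/(((-44*(-24))*a(-6))) = 89385/(((-44*(-24))*(-10 - 6))) = 89385/((1056*(-16))) = 89385/(-16896) = 89385*(-1/16896) = -29795/5632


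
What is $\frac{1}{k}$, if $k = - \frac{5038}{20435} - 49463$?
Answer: $- \frac{20435}{1010781443} \approx -2.0217 \cdot 10^{-5}$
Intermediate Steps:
$k = - \frac{1010781443}{20435}$ ($k = \left(-5038\right) \frac{1}{20435} - 49463 = - \frac{5038}{20435} - 49463 = - \frac{1010781443}{20435} \approx -49463.0$)
$\frac{1}{k} = \frac{1}{- \frac{1010781443}{20435}} = - \frac{20435}{1010781443}$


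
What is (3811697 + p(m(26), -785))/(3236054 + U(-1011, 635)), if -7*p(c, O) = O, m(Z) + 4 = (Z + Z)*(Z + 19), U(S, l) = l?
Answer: 26682664/22656823 ≈ 1.1777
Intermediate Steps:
m(Z) = -4 + 2*Z*(19 + Z) (m(Z) = -4 + (Z + Z)*(Z + 19) = -4 + (2*Z)*(19 + Z) = -4 + 2*Z*(19 + Z))
p(c, O) = -O/7
(3811697 + p(m(26), -785))/(3236054 + U(-1011, 635)) = (3811697 - ⅐*(-785))/(3236054 + 635) = (3811697 + 785/7)/3236689 = (26682664/7)*(1/3236689) = 26682664/22656823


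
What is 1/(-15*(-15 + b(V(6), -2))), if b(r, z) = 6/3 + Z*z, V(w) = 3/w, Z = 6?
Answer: 1/375 ≈ 0.0026667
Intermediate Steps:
b(r, z) = 2 + 6*z (b(r, z) = 6/3 + 6*z = 6*(⅓) + 6*z = 2 + 6*z)
1/(-15*(-15 + b(V(6), -2))) = 1/(-15*(-15 + (2 + 6*(-2)))) = 1/(-15*(-15 + (2 - 12))) = 1/(-15*(-15 - 10)) = 1/(-15*(-25)) = 1/375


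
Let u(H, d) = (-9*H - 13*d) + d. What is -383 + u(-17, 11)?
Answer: -362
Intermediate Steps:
u(H, d) = -12*d - 9*H (u(H, d) = (-13*d - 9*H) + d = -12*d - 9*H)
-383 + u(-17, 11) = -383 + (-12*11 - 9*(-17)) = -383 + (-132 + 153) = -383 + 21 = -362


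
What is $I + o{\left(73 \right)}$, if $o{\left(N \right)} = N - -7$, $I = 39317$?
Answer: $39397$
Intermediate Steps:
$o{\left(N \right)} = 7 + N$ ($o{\left(N \right)} = N + 7 = 7 + N$)
$I + o{\left(73 \right)} = 39317 + \left(7 + 73\right) = 39317 + 80 = 39397$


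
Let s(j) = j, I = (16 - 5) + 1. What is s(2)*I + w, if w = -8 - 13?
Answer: 3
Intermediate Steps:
w = -21
I = 12 (I = 11 + 1 = 12)
s(2)*I + w = 2*12 - 21 = 24 - 21 = 3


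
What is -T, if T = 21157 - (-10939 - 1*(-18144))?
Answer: -13952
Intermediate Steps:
T = 13952 (T = 21157 - (-10939 + 18144) = 21157 - 1*7205 = 21157 - 7205 = 13952)
-T = -1*13952 = -13952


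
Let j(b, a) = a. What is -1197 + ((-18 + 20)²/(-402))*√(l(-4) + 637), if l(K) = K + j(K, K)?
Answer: -1197 - 2*√629/201 ≈ -1197.3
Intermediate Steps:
l(K) = 2*K (l(K) = K + K = 2*K)
-1197 + ((-18 + 20)²/(-402))*√(l(-4) + 637) = -1197 + ((-18 + 20)²/(-402))*√(2*(-4) + 637) = -1197 + (2²*(-1/402))*√(-8 + 637) = -1197 + (4*(-1/402))*√629 = -1197 - 2*√629/201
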